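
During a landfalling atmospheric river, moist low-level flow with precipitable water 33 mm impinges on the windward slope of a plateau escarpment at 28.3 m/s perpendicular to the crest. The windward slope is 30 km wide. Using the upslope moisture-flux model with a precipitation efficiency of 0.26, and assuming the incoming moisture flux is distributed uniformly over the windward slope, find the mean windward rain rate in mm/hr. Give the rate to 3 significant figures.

Incoming column moisture flux per unit ridge length: F = V × PW = 28.3 × 33 = 933.9 mm·m/s.
Spread over the 30 km slope with efficiency ε = 0.26: R = ε·F/W = 0.26 × 933.9 / 30000 m = 8.094e-03 mm/s.
R = 8.094e-03 × 3600 = 29.1 mm/hr.

R ≈ 29.1 mm/hr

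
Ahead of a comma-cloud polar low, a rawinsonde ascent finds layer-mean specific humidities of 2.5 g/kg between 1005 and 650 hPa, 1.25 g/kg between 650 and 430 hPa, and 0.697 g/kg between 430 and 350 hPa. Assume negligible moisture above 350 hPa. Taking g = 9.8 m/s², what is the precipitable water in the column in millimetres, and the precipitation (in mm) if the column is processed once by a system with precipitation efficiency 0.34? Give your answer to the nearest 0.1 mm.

PW ≈ 12.4 mm; precipitation ≈ 4.2 mm

Precipitable water is the column-integrated vapour mass per unit area: PW = (1/g) Σ q̄ Δp, with q in kg/kg and Δp in Pa (1 kg/m² of water = 1 mm).
Layer 1005–650 hPa: Δp = 355 hPa = 35500 Pa, q̄ = 0.0025 kg/kg → 0.0025 × 35500 / 9.8 = 9.06 mm
Layer 650–430 hPa: Δp = 220 hPa = 22000 Pa, q̄ = 0.00125 kg/kg → 0.00125 × 22000 / 9.8 = 2.81 mm
Layer 430–350 hPa: Δp = 80 hPa = 8000 Pa, q̄ = 0.000697 kg/kg → 0.000697 × 8000 / 9.8 = 0.57 mm
PW = 9.06 + 2.81 + 0.57 = 12.44 ≈ 12.4 mm.
Precipitation = ε × PW = 0.34 × 12.4 = 4.2 mm.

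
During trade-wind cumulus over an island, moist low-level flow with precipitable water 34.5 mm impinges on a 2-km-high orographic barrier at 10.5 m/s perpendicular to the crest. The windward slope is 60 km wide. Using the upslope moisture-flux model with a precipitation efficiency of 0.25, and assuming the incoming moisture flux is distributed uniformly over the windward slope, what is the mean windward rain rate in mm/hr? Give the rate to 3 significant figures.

R ≈ 5.43 mm/hr

Incoming column moisture flux per unit ridge length: F = V × PW = 10.5 × 34.5 = 362.25 mm·m/s.
Spread over the 60 km slope with efficiency ε = 0.25: R = ε·F/W = 0.25 × 362.25 / 60000 m = 1.509e-03 mm/s.
R = 1.509e-03 × 3600 = 5.43 mm/hr.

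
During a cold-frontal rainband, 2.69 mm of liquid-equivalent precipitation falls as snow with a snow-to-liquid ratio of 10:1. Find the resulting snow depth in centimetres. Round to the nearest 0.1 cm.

Snow depth = liquid × ratio = 2.69 mm × 10 = 26.9 mm = 2.7 cm.

snow depth ≈ 2.7 cm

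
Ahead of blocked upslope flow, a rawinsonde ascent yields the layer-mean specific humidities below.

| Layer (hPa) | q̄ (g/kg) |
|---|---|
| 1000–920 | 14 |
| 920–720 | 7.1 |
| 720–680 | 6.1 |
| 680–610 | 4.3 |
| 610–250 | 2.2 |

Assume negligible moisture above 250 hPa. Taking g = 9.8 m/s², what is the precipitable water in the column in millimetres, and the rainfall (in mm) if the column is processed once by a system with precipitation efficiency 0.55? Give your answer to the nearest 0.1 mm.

PW ≈ 39.6 mm; rainfall ≈ 21.8 mm

Precipitable water is the column-integrated vapour mass per unit area: PW = (1/g) Σ q̄ Δp, with q in kg/kg and Δp in Pa (1 kg/m² of water = 1 mm).
Layer 1000–920 hPa: Δp = 80 hPa = 8000 Pa, q̄ = 0.014 kg/kg → 0.014 × 8000 / 9.8 = 11.43 mm
Layer 920–720 hPa: Δp = 200 hPa = 20000 Pa, q̄ = 0.0071 kg/kg → 0.0071 × 20000 / 9.8 = 14.49 mm
Layer 720–680 hPa: Δp = 40 hPa = 4000 Pa, q̄ = 0.0061 kg/kg → 0.0061 × 4000 / 9.8 = 2.49 mm
Layer 680–610 hPa: Δp = 70 hPa = 7000 Pa, q̄ = 0.0043 kg/kg → 0.0043 × 7000 / 9.8 = 3.07 mm
Layer 610–250 hPa: Δp = 360 hPa = 36000 Pa, q̄ = 0.0022 kg/kg → 0.0022 × 36000 / 9.8 = 8.08 mm
PW = 11.43 + 14.49 + 2.49 + 3.07 + 8.08 = 39.56 ≈ 39.6 mm.
Rainfall = ε × PW = 0.55 × 39.6 = 21.8 mm.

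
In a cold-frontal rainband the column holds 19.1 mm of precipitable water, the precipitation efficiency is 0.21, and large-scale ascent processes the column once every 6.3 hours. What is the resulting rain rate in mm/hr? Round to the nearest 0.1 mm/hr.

R ≈ 0.6 mm/hr

Each overturning extracts ε × PW = 0.21 × 19.1 = 4.011 mm.
Rate = ε·PW / τ = 4.011 / 6.3 h = 0.6 mm/hr.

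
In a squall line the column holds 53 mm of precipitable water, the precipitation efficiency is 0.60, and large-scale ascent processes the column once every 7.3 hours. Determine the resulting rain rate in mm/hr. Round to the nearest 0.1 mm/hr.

Each overturning extracts ε × PW = 0.60 × 53 = 31.8 mm.
Rate = ε·PW / τ = 31.8 / 7.3 h = 4.4 mm/hr.

R ≈ 4.4 mm/hr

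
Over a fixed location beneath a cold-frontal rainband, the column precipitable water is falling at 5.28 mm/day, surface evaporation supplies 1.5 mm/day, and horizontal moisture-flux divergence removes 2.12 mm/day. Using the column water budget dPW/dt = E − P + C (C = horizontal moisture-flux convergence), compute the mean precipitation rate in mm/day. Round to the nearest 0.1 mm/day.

P ≈ 4.7 mm/day

dPW/dt = -5.28 mm/day.
P = E + C − dPW/dt = 1.5 + (-2.12) − (-5.28) = 4.7 mm/day.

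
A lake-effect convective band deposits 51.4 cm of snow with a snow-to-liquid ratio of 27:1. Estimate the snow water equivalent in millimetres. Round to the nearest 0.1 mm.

SWE ≈ 19.0 mm

SWE = snow depth / ratio = 51.4 cm / 27 = 1.904 cm = 19.0 mm.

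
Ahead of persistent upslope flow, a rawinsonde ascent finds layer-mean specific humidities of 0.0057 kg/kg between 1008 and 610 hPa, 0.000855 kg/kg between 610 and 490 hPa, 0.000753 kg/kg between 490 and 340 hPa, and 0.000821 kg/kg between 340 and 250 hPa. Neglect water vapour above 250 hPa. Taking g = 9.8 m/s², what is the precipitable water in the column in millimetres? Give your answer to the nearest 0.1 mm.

Precipitable water is the column-integrated vapour mass per unit area: PW = (1/g) Σ q̄ Δp, with q in kg/kg and Δp in Pa (1 kg/m² of water = 1 mm).
Layer 1008–610 hPa: Δp = 398 hPa = 39800 Pa, q̄ = 0.0057 kg/kg → 0.0057 × 39800 / 9.8 = 23.15 mm
Layer 610–490 hPa: Δp = 120 hPa = 12000 Pa, q̄ = 0.000855 kg/kg → 0.000855 × 12000 / 9.8 = 1.05 mm
Layer 490–340 hPa: Δp = 150 hPa = 15000 Pa, q̄ = 0.000753 kg/kg → 0.000753 × 15000 / 9.8 = 1.15 mm
Layer 340–250 hPa: Δp = 90 hPa = 9000 Pa, q̄ = 0.000821 kg/kg → 0.000821 × 9000 / 9.8 = 0.75 mm
PW = 23.15 + 1.05 + 1.15 + 0.75 = 26.10 ≈ 26.1 mm.

PW ≈ 26.1 mm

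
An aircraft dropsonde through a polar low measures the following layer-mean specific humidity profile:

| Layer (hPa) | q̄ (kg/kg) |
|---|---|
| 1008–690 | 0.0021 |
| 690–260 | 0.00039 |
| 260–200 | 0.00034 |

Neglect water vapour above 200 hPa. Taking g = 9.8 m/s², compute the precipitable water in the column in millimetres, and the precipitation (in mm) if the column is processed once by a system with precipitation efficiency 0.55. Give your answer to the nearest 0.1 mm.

Precipitable water is the column-integrated vapour mass per unit area: PW = (1/g) Σ q̄ Δp, with q in kg/kg and Δp in Pa (1 kg/m² of water = 1 mm).
Layer 1008–690 hPa: Δp = 318 hPa = 31800 Pa, q̄ = 0.0021 kg/kg → 0.0021 × 31800 / 9.8 = 6.81 mm
Layer 690–260 hPa: Δp = 430 hPa = 43000 Pa, q̄ = 0.00039 kg/kg → 0.00039 × 43000 / 9.8 = 1.71 mm
Layer 260–200 hPa: Δp = 60 hPa = 6000 Pa, q̄ = 0.00034 kg/kg → 0.00034 × 6000 / 9.8 = 0.21 mm
PW = 6.81 + 1.71 + 0.21 = 8.73 ≈ 8.7 mm.
Precipitation = ε × PW = 0.55 × 8.7 = 4.8 mm.

PW ≈ 8.7 mm; precipitation ≈ 4.8 mm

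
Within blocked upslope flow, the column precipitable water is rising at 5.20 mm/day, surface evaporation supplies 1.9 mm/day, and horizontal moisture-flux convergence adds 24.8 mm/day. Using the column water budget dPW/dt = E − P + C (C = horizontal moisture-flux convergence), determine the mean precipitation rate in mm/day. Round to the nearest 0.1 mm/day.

dPW/dt = +5.20 mm/day.
P = E + C − dPW/dt = 1.9 + (24.8) − (+5.20) = 21.5 mm/day.

P ≈ 21.5 mm/day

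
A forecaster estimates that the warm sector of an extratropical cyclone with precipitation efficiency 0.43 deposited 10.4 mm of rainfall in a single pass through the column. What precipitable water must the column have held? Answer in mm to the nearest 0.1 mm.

PW ≈ 24.2 mm

PW = rainfall / ε = 10.4 / 0.43 = 24.2 mm.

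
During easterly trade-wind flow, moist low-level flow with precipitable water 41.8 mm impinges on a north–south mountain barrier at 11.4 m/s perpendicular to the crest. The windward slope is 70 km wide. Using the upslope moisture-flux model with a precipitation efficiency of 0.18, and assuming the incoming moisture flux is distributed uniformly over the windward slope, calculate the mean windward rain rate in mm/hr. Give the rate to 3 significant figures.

R ≈ 4.41 mm/hr

Incoming column moisture flux per unit ridge length: F = V × PW = 11.4 × 41.8 = 476.52 mm·m/s.
Spread over the 70 km slope with efficiency ε = 0.18: R = ε·F/W = 0.18 × 476.52 / 70000 m = 1.225e-03 mm/s.
R = 1.225e-03 × 3600 = 4.41 mm/hr.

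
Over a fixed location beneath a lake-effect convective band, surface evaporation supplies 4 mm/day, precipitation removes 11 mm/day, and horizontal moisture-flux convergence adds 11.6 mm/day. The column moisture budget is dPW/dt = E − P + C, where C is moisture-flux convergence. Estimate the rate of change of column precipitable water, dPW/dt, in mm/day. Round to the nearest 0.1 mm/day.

dPW/dt ≈ 4.6 mm/day

dPW/dt = E − P + C = 4 − 11 + (11.6) = 4.6 mm/day.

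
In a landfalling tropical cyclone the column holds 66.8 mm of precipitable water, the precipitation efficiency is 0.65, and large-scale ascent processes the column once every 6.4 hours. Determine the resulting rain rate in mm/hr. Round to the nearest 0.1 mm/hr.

R ≈ 6.8 mm/hr

Each overturning extracts ε × PW = 0.65 × 66.8 = 43.42 mm.
Rate = ε·PW / τ = 43.42 / 6.4 h = 6.8 mm/hr.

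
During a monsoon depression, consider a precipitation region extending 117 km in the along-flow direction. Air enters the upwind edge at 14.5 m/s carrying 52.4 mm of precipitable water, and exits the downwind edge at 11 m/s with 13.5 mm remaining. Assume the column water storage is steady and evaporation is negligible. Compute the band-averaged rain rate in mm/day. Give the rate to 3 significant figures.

Column moisture flux per unit crosswind length is F = V × PW.
Inflow: F_in = 14.5 × 52.4 = 759.8 mm·m/s
Outflow: F_out = 11 × 13.5 = 148.5 mm·m/s
Steady-state rate R = (F_in − F_out)/L = (759.8 − 148.5) / 117000 m = 5.225e-03 mm/s.
R = 5.225e-03 × 3600 × 24 = 451 mm/day.

R ≈ 451 mm/day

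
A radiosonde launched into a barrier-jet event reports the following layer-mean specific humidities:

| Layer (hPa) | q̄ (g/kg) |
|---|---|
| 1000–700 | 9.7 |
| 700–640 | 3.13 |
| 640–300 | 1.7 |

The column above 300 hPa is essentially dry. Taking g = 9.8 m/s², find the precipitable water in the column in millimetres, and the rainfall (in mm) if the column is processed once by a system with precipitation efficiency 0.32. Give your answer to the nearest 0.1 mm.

PW ≈ 37.5 mm; rainfall ≈ 12.0 mm

Precipitable water is the column-integrated vapour mass per unit area: PW = (1/g) Σ q̄ Δp, with q in kg/kg and Δp in Pa (1 kg/m² of water = 1 mm).
Layer 1000–700 hPa: Δp = 300 hPa = 30000 Pa, q̄ = 0.0097 kg/kg → 0.0097 × 30000 / 9.8 = 29.69 mm
Layer 700–640 hPa: Δp = 60 hPa = 6000 Pa, q̄ = 0.00313 kg/kg → 0.00313 × 6000 / 9.8 = 1.92 mm
Layer 640–300 hPa: Δp = 340 hPa = 34000 Pa, q̄ = 0.0017 kg/kg → 0.0017 × 34000 / 9.8 = 5.90 mm
PW = 29.69 + 1.92 + 5.90 = 37.51 ≈ 37.5 mm.
Rainfall = ε × PW = 0.32 × 37.5 = 12.0 mm.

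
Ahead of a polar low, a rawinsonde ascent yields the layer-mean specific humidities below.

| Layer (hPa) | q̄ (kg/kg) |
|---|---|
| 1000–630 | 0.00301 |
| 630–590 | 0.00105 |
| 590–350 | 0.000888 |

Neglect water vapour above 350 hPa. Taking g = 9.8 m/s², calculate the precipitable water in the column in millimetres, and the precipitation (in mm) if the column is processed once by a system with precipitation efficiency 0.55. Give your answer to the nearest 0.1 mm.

Precipitable water is the column-integrated vapour mass per unit area: PW = (1/g) Σ q̄ Δp, with q in kg/kg and Δp in Pa (1 kg/m² of water = 1 mm).
Layer 1000–630 hPa: Δp = 370 hPa = 37000 Pa, q̄ = 0.00301 kg/kg → 0.00301 × 37000 / 9.8 = 11.36 mm
Layer 630–590 hPa: Δp = 40 hPa = 4000 Pa, q̄ = 0.00105 kg/kg → 0.00105 × 4000 / 9.8 = 0.43 mm
Layer 590–350 hPa: Δp = 240 hPa = 24000 Pa, q̄ = 0.000888 kg/kg → 0.000888 × 24000 / 9.8 = 2.17 mm
PW = 11.36 + 0.43 + 2.17 = 13.96 ≈ 14.0 mm.
Precipitation = ε × PW = 0.55 × 14.0 = 7.7 mm.

PW ≈ 14.0 mm; precipitation ≈ 7.7 mm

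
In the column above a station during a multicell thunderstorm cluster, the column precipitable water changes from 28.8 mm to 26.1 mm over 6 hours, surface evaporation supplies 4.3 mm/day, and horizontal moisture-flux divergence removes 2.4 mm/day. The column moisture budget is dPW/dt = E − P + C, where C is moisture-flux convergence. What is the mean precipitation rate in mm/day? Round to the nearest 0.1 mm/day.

dPW/dt = (26.1 − 28.8) mm / (6/24 day) = -10.800 mm/day.
P = E + C − dPW/dt = 4.3 + (-2.4) − (-10.800) = 12.7 mm/day.

P ≈ 12.7 mm/day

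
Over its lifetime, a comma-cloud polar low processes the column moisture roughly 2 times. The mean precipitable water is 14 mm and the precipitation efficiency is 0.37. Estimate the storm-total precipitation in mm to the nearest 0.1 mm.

Each cycle deposits ε × PW = 0.37 × 14 = 5.18 mm.
Over 2 cycles: 2 × 5.18 = 10.4 mm.

precipitation ≈ 10.4 mm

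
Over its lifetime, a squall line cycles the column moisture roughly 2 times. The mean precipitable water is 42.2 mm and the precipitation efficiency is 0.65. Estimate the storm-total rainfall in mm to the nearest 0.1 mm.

rainfall ≈ 54.9 mm

Each cycle deposits ε × PW = 0.65 × 42.2 = 27.43 mm.
Over 2 cycles: 2 × 27.43 = 54.9 mm.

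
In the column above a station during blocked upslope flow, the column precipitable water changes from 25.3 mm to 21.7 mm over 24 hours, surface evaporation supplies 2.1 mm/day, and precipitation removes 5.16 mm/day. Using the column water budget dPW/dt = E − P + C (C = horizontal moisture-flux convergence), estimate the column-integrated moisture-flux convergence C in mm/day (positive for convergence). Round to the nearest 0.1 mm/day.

dPW/dt = (21.7 − 25.3) mm / (24/24 day) = -3.600 mm/day.
C = dPW/dt − E + P = (-3.600) − 2.1 + 5.16 = -0.5 mm/day.

C ≈ -0.5 mm/day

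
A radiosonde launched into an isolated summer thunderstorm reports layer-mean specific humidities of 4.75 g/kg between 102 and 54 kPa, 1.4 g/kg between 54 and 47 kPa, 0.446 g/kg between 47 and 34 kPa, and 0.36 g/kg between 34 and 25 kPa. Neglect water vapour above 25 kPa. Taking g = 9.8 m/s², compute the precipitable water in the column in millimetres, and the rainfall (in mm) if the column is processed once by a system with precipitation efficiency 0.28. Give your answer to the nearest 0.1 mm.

Precipitable water is the column-integrated vapour mass per unit area: PW = (1/g) Σ q̄ Δp, with q in kg/kg and Δp in Pa (1 kg/m² of water = 1 mm).
Layer 102–54 kPa: Δp = 480 hPa = 48000 Pa, q̄ = 0.00475 kg/kg → 0.00475 × 48000 / 9.8 = 23.27 mm
Layer 54–47 kPa: Δp = 70 hPa = 7000 Pa, q̄ = 0.0014 kg/kg → 0.0014 × 7000 / 9.8 = 1.00 mm
Layer 47–34 kPa: Δp = 130 hPa = 13000 Pa, q̄ = 0.000446 kg/kg → 0.000446 × 13000 / 9.8 = 0.59 mm
Layer 34–25 kPa: Δp = 90 hPa = 9000 Pa, q̄ = 0.00036 kg/kg → 0.00036 × 9000 / 9.8 = 0.33 mm
PW = 23.27 + 1.00 + 0.59 + 0.33 = 25.19 ≈ 25.2 mm.
Rainfall = ε × PW = 0.28 × 25.2 = 7.1 mm.

PW ≈ 25.2 mm; rainfall ≈ 7.1 mm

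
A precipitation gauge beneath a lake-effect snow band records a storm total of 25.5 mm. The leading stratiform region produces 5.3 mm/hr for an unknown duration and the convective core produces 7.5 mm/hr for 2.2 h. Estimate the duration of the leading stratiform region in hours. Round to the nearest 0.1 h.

duration ≈ 1.7 h

Known phases: 7.5 × 2.2 = 16.5 mm.
Remaining depth = 25.5 − 16.5 = 9 mm.
Duration = 9 / 5.3 = 1.7 h.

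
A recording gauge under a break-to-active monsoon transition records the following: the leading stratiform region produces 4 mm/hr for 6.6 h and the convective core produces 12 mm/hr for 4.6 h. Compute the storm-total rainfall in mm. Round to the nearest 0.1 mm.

Total = Σ Rᵢ Δtᵢ = 4 × 6.6 + 12 × 4.6
      = 26.4 + 55.2 = 81.6 mm.

total ≈ 81.6 mm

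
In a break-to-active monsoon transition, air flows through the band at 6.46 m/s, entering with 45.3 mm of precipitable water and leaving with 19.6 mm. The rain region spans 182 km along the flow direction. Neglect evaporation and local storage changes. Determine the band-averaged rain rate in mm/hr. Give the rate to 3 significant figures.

R ≈ 3.28 mm/hr

Column moisture flux per unit crosswind length is F = V × PW.
Inflow: F_in = 6.46 × 45.3 = 292.638 mm·m/s
Outflow: F_out = 6.46 × 19.6 = 126.616 mm·m/s
Steady-state rate R = (F_in − F_out)/L = (292.638 − 126.616) / 182000 m = 9.122e-04 mm/s.
R = 9.122e-04 × 3600 = 3.28 mm/hr.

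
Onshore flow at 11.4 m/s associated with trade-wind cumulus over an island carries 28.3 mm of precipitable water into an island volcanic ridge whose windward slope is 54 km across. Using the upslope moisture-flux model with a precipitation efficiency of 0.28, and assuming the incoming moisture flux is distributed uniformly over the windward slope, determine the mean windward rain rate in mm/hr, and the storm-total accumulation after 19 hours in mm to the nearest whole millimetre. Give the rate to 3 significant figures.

R ≈ 6.02 mm/hr; total ≈ 114 mm

Incoming column moisture flux per unit ridge length: F = V × PW = 11.4 × 28.3 = 322.62 mm·m/s.
Spread over the 54 km slope with efficiency ε = 0.28: R = ε·F/W = 0.28 × 322.62 / 54000 m = 1.673e-03 mm/s.
R = 1.673e-03 × 3600 = 6.02 mm/hr.
Over 19 h: total = 6.02 × 19 = 114.38 ≈ 114 mm.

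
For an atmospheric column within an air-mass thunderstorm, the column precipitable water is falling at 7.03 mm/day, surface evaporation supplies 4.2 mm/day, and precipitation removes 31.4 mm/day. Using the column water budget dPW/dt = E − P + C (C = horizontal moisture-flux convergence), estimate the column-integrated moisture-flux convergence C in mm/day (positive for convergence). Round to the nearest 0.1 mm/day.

dPW/dt = -7.03 mm/day.
C = dPW/dt − E + P = (-7.03) − 4.2 + 31.4 = 20.2 mm/day.

C ≈ 20.2 mm/day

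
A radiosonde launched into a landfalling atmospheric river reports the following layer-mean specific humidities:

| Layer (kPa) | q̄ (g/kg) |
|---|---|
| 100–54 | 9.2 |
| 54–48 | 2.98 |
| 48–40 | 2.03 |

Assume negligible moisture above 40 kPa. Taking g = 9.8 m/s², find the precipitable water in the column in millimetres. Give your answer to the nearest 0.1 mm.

Precipitable water is the column-integrated vapour mass per unit area: PW = (1/g) Σ q̄ Δp, with q in kg/kg and Δp in Pa (1 kg/m² of water = 1 mm).
Layer 100–54 kPa: Δp = 460 hPa = 46000 Pa, q̄ = 0.0092 kg/kg → 0.0092 × 46000 / 9.8 = 43.18 mm
Layer 54–48 kPa: Δp = 60 hPa = 6000 Pa, q̄ = 0.00298 kg/kg → 0.00298 × 6000 / 9.8 = 1.82 mm
Layer 48–40 kPa: Δp = 80 hPa = 8000 Pa, q̄ = 0.00203 kg/kg → 0.00203 × 8000 / 9.8 = 1.66 mm
PW = 43.18 + 1.82 + 1.66 = 46.66 ≈ 46.7 mm.

PW ≈ 46.7 mm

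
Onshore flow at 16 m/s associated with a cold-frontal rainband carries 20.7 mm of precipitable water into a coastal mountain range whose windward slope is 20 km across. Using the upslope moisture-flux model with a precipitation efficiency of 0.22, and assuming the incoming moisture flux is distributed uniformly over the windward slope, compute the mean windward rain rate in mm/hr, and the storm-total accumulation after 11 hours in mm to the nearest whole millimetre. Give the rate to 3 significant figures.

Incoming column moisture flux per unit ridge length: F = V × PW = 16 × 20.7 = 331.2 mm·m/s.
Spread over the 20 km slope with efficiency ε = 0.22: R = ε·F/W = 0.22 × 331.2 / 20000 m = 3.643e-03 mm/s.
R = 3.643e-03 × 3600 = 13.1 mm/hr.
Over 11 h: total = 13.1 × 11 = 144.1 ≈ 144 mm.

R ≈ 13.1 mm/hr; total ≈ 144 mm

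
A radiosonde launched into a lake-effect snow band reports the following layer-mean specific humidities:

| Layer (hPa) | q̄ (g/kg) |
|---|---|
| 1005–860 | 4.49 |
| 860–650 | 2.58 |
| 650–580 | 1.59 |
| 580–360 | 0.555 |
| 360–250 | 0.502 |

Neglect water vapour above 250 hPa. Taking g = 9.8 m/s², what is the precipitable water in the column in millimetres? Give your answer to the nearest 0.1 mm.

PW ≈ 15.1 mm

Precipitable water is the column-integrated vapour mass per unit area: PW = (1/g) Σ q̄ Δp, with q in kg/kg and Δp in Pa (1 kg/m² of water = 1 mm).
Layer 1005–860 hPa: Δp = 145 hPa = 14500 Pa, q̄ = 0.00449 kg/kg → 0.00449 × 14500 / 9.8 = 6.64 mm
Layer 860–650 hPa: Δp = 210 hPa = 21000 Pa, q̄ = 0.00258 kg/kg → 0.00258 × 21000 / 9.8 = 5.53 mm
Layer 650–580 hPa: Δp = 70 hPa = 7000 Pa, q̄ = 0.00159 kg/kg → 0.00159 × 7000 / 9.8 = 1.14 mm
Layer 580–360 hPa: Δp = 220 hPa = 22000 Pa, q̄ = 0.000555 kg/kg → 0.000555 × 22000 / 9.8 = 1.25 mm
Layer 360–250 hPa: Δp = 110 hPa = 11000 Pa, q̄ = 0.000502 kg/kg → 0.000502 × 11000 / 9.8 = 0.56 mm
PW = 6.64 + 5.53 + 1.14 + 1.25 + 0.56 = 15.12 ≈ 15.1 mm.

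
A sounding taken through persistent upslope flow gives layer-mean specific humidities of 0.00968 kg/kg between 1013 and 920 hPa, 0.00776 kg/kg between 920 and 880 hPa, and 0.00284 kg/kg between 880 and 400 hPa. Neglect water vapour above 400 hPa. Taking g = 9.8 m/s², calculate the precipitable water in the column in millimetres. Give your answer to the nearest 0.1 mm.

Precipitable water is the column-integrated vapour mass per unit area: PW = (1/g) Σ q̄ Δp, with q in kg/kg and Δp in Pa (1 kg/m² of water = 1 mm).
Layer 1013–920 hPa: Δp = 93 hPa = 9300 Pa, q̄ = 0.00968 kg/kg → 0.00968 × 9300 / 9.8 = 9.19 mm
Layer 920–880 hPa: Δp = 40 hPa = 4000 Pa, q̄ = 0.00776 kg/kg → 0.00776 × 4000 / 9.8 = 3.17 mm
Layer 880–400 hPa: Δp = 480 hPa = 48000 Pa, q̄ = 0.00284 kg/kg → 0.00284 × 48000 / 9.8 = 13.91 mm
PW = 9.19 + 3.17 + 13.91 = 26.27 ≈ 26.3 mm.

PW ≈ 26.3 mm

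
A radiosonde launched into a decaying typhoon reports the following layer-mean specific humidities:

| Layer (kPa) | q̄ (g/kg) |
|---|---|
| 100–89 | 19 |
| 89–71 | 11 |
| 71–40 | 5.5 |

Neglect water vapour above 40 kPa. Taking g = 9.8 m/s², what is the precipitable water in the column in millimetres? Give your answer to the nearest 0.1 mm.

Precipitable water is the column-integrated vapour mass per unit area: PW = (1/g) Σ q̄ Δp, with q in kg/kg and Δp in Pa (1 kg/m² of water = 1 mm).
Layer 100–89 kPa: Δp = 110 hPa = 11000 Pa, q̄ = 0.019 kg/kg → 0.019 × 11000 / 9.8 = 21.33 mm
Layer 89–71 kPa: Δp = 180 hPa = 18000 Pa, q̄ = 0.011 kg/kg → 0.011 × 18000 / 9.8 = 20.20 mm
Layer 71–40 kPa: Δp = 310 hPa = 31000 Pa, q̄ = 0.0055 kg/kg → 0.0055 × 31000 / 9.8 = 17.40 mm
PW = 21.33 + 20.20 + 17.40 = 58.93 ≈ 58.9 mm.

PW ≈ 58.9 mm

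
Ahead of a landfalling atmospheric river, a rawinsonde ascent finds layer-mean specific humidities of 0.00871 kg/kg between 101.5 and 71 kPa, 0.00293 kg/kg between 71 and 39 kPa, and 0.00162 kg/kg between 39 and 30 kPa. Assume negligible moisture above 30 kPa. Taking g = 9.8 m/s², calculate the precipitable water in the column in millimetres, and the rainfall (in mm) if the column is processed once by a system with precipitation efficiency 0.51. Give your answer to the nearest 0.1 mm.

Precipitable water is the column-integrated vapour mass per unit area: PW = (1/g) Σ q̄ Δp, with q in kg/kg and Δp in Pa (1 kg/m² of water = 1 mm).
Layer 101.5–71 kPa: Δp = 305 hPa = 30500 Pa, q̄ = 0.00871 kg/kg → 0.00871 × 30500 / 9.8 = 27.11 mm
Layer 71–39 kPa: Δp = 320 hPa = 32000 Pa, q̄ = 0.00293 kg/kg → 0.00293 × 32000 / 9.8 = 9.57 mm
Layer 39–30 kPa: Δp = 90 hPa = 9000 Pa, q̄ = 0.00162 kg/kg → 0.00162 × 9000 / 9.8 = 1.49 mm
PW = 27.11 + 9.57 + 1.49 = 38.17 ≈ 38.2 mm.
Rainfall = ε × PW = 0.51 × 38.2 = 19.5 mm.

PW ≈ 38.2 mm; rainfall ≈ 19.5 mm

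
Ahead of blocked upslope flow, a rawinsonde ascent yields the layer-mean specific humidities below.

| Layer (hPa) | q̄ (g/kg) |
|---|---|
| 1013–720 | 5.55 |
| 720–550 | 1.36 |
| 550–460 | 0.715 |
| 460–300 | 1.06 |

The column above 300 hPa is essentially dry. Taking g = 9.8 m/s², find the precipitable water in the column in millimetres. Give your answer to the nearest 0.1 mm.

Precipitable water is the column-integrated vapour mass per unit area: PW = (1/g) Σ q̄ Δp, with q in kg/kg and Δp in Pa (1 kg/m² of water = 1 mm).
Layer 1013–720 hPa: Δp = 293 hPa = 29300 Pa, q̄ = 0.00555 kg/kg → 0.00555 × 29300 / 9.8 = 16.59 mm
Layer 720–550 hPa: Δp = 170 hPa = 17000 Pa, q̄ = 0.00136 kg/kg → 0.00136 × 17000 / 9.8 = 2.36 mm
Layer 550–460 hPa: Δp = 90 hPa = 9000 Pa, q̄ = 0.000715 kg/kg → 0.000715 × 9000 / 9.8 = 0.66 mm
Layer 460–300 hPa: Δp = 160 hPa = 16000 Pa, q̄ = 0.00106 kg/kg → 0.00106 × 16000 / 9.8 = 1.73 mm
PW = 16.59 + 2.36 + 0.66 + 1.73 = 21.34 ≈ 21.3 mm.

PW ≈ 21.3 mm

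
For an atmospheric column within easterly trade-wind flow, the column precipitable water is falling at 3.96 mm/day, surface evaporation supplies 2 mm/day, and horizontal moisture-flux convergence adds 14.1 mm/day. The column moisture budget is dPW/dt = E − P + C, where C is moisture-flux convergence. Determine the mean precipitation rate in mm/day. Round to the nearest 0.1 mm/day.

dPW/dt = -3.96 mm/day.
P = E + C − dPW/dt = 2 + (14.1) − (-3.96) = 20.1 mm/day.

P ≈ 20.1 mm/day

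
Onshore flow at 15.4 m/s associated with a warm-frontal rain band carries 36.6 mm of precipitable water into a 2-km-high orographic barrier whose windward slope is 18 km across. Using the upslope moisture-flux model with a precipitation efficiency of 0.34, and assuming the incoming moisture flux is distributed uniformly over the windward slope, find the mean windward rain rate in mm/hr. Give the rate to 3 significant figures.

R ≈ 38.3 mm/hr

Incoming column moisture flux per unit ridge length: F = V × PW = 15.4 × 36.6 = 563.64 mm·m/s.
Spread over the 18 km slope with efficiency ε = 0.34: R = ε·F/W = 0.34 × 563.64 / 18000 m = 1.065e-02 mm/s.
R = 1.065e-02 × 3600 = 38.3 mm/hr.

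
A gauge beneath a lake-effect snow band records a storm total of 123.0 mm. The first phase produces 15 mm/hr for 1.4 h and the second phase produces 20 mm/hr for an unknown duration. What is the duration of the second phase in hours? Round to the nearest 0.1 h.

Known phases: 15 × 1.4 = 21 mm.
Remaining depth = 123.0 − 21 = 102 mm.
Duration = 102 / 20 = 5.1 h.

duration ≈ 5.1 h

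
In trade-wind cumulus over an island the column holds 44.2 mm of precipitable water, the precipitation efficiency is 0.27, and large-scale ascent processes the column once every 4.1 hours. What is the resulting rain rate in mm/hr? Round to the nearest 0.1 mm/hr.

R ≈ 2.9 mm/hr

Each overturning extracts ε × PW = 0.27 × 44.2 = 11.934 mm.
Rate = ε·PW / τ = 11.934 / 4.1 h = 2.9 mm/hr.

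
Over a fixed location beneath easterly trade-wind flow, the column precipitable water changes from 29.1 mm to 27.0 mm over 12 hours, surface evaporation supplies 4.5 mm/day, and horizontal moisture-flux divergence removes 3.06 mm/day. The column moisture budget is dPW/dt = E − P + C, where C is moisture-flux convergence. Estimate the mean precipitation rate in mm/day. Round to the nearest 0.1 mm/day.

P ≈ 5.6 mm/day

dPW/dt = (27.0 − 29.1) mm / (12/24 day) = -4.200 mm/day.
P = E + C − dPW/dt = 4.5 + (-3.06) − (-4.200) = 5.6 mm/day.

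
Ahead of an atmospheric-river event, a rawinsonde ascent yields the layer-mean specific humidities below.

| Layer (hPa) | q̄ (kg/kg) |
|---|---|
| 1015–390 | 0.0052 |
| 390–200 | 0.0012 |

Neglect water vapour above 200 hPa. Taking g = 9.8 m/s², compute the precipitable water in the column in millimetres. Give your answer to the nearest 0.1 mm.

Precipitable water is the column-integrated vapour mass per unit area: PW = (1/g) Σ q̄ Δp, with q in kg/kg and Δp in Pa (1 kg/m² of water = 1 mm).
Layer 1015–390 hPa: Δp = 625 hPa = 62500 Pa, q̄ = 0.0052 kg/kg → 0.0052 × 62500 / 9.8 = 33.16 mm
Layer 390–200 hPa: Δp = 190 hPa = 19000 Pa, q̄ = 0.0012 kg/kg → 0.0012 × 19000 / 9.8 = 2.33 mm
PW = 33.16 + 2.33 = 35.49 ≈ 35.5 mm.

PW ≈ 35.5 mm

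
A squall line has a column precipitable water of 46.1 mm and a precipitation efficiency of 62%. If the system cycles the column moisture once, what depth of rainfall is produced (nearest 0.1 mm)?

Rainfall = ε × PW = 0.62 × 46.1 = 28.6 mm.

rainfall ≈ 28.6 mm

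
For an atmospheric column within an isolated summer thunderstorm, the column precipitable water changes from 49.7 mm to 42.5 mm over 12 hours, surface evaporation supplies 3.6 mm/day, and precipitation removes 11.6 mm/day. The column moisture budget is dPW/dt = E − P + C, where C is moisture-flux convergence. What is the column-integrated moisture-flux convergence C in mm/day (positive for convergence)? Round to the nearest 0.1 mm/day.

C ≈ -6.4 mm/day

dPW/dt = (42.5 − 49.7) mm / (12/24 day) = -14.400 mm/day.
C = dPW/dt − E + P = (-14.400) − 3.6 + 11.6 = -6.4 mm/day.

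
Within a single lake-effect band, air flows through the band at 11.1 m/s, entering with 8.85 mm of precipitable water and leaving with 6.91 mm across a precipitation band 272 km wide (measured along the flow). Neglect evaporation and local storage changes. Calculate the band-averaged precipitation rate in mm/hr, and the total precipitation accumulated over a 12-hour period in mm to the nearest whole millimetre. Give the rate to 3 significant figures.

R ≈ 0.285 mm/hr; total ≈ 3 mm

Column moisture flux per unit crosswind length is F = V × PW.
Inflow: F_in = 11.1 × 8.85 = 98.235 mm·m/s
Outflow: F_out = 11.1 × 6.91 = 76.701 mm·m/s
Steady-state rate R = (F_in − F_out)/L = (98.235 − 76.701) / 272000 m = 7.917e-05 mm/s.
R = 7.917e-05 × 3600 = 0.285 mm/hr.
Over 12 h: total = 0.285 × 12 = 3.42 ≈ 3 mm.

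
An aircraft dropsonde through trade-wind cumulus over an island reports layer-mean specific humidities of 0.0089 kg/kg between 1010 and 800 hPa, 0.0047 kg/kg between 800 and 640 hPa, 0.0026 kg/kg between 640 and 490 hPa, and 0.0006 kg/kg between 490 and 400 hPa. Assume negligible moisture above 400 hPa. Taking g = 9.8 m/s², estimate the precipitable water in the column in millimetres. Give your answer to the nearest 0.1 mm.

Precipitable water is the column-integrated vapour mass per unit area: PW = (1/g) Σ q̄ Δp, with q in kg/kg and Δp in Pa (1 kg/m² of water = 1 mm).
Layer 1010–800 hPa: Δp = 210 hPa = 21000 Pa, q̄ = 0.0089 kg/kg → 0.0089 × 21000 / 9.8 = 19.07 mm
Layer 800–640 hPa: Δp = 160 hPa = 16000 Pa, q̄ = 0.0047 kg/kg → 0.0047 × 16000 / 9.8 = 7.67 mm
Layer 640–490 hPa: Δp = 150 hPa = 15000 Pa, q̄ = 0.0026 kg/kg → 0.0026 × 15000 / 9.8 = 3.98 mm
Layer 490–400 hPa: Δp = 90 hPa = 9000 Pa, q̄ = 0.0006 kg/kg → 0.0006 × 9000 / 9.8 = 0.55 mm
PW = 19.07 + 7.67 + 3.98 + 0.55 = 31.27 ≈ 31.3 mm.

PW ≈ 31.3 mm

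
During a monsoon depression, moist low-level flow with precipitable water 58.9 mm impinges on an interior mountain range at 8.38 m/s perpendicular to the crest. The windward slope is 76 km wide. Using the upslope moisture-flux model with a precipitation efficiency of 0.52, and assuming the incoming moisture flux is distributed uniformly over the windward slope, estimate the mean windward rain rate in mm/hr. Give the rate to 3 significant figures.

Incoming column moisture flux per unit ridge length: F = V × PW = 8.38 × 58.9 = 493.582 mm·m/s.
Spread over the 76 km slope with efficiency ε = 0.52: R = ε·F/W = 0.52 × 493.582 / 76000 m = 3.377e-03 mm/s.
R = 3.377e-03 × 3600 = 12.2 mm/hr.

R ≈ 12.2 mm/hr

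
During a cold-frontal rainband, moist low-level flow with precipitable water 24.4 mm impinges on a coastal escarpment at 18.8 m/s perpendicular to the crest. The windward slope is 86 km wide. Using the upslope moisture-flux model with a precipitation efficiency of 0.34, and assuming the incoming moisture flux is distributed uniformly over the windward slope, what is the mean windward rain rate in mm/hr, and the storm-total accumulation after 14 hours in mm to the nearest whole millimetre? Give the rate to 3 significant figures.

R ≈ 6.53 mm/hr; total ≈ 91 mm

Incoming column moisture flux per unit ridge length: F = V × PW = 18.8 × 24.4 = 458.72 mm·m/s.
Spread over the 86 km slope with efficiency ε = 0.34: R = ε·F/W = 0.34 × 458.72 / 86000 m = 1.814e-03 mm/s.
R = 1.814e-03 × 3600 = 6.53 mm/hr.
Over 14 h: total = 6.53 × 14 = 91.42 ≈ 91 mm.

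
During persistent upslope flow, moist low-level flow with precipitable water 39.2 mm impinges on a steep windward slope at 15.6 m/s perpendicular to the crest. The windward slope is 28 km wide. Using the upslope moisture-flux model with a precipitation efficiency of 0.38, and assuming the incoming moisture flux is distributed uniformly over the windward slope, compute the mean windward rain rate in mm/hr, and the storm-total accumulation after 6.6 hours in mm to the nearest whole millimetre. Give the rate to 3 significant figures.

R ≈ 29.9 mm/hr; total ≈ 197 mm

Incoming column moisture flux per unit ridge length: F = V × PW = 15.6 × 39.2 = 611.52 mm·m/s.
Spread over the 28 km slope with efficiency ε = 0.38: R = ε·F/W = 0.38 × 611.52 / 28000 m = 8.299e-03 mm/s.
R = 8.299e-03 × 3600 = 29.9 mm/hr.
Over 6.6 h: total = 29.9 × 6.6 = 197.34 ≈ 197 mm.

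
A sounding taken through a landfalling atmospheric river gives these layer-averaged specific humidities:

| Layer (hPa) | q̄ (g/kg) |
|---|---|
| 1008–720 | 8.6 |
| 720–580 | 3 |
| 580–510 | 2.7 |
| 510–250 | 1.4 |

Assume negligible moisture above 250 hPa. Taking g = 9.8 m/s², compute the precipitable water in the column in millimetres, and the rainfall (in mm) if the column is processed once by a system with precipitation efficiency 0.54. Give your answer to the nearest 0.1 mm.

PW ≈ 35.2 mm; rainfall ≈ 19.0 mm

Precipitable water is the column-integrated vapour mass per unit area: PW = (1/g) Σ q̄ Δp, with q in kg/kg and Δp in Pa (1 kg/m² of water = 1 mm).
Layer 1008–720 hPa: Δp = 288 hPa = 28800 Pa, q̄ = 0.0086 kg/kg → 0.0086 × 28800 / 9.8 = 25.27 mm
Layer 720–580 hPa: Δp = 140 hPa = 14000 Pa, q̄ = 0.003 kg/kg → 0.003 × 14000 / 9.8 = 4.29 mm
Layer 580–510 hPa: Δp = 70 hPa = 7000 Pa, q̄ = 0.0027 kg/kg → 0.0027 × 7000 / 9.8 = 1.93 mm
Layer 510–250 hPa: Δp = 260 hPa = 26000 Pa, q̄ = 0.0014 kg/kg → 0.0014 × 26000 / 9.8 = 3.71 mm
PW = 25.27 + 4.29 + 1.93 + 3.71 = 35.20 ≈ 35.2 mm.
Rainfall = ε × PW = 0.54 × 35.2 = 19.0 mm.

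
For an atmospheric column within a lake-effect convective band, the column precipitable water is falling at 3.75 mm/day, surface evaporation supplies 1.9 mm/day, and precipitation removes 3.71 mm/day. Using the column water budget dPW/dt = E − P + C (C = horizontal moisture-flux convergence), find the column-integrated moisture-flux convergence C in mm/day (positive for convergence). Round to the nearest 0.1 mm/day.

dPW/dt = -3.75 mm/day.
C = dPW/dt − E + P = (-3.75) − 1.9 + 3.71 = -1.9 mm/day.

C ≈ -1.9 mm/day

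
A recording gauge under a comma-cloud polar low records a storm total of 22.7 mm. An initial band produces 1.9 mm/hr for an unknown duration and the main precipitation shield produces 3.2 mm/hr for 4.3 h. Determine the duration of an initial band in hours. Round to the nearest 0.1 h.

duration ≈ 4.7 h

Known phases: 3.2 × 4.3 = 13.76 mm.
Remaining depth = 22.7 − 13.76 = 8.94 mm.
Duration = 8.94 / 1.9 = 4.7 h.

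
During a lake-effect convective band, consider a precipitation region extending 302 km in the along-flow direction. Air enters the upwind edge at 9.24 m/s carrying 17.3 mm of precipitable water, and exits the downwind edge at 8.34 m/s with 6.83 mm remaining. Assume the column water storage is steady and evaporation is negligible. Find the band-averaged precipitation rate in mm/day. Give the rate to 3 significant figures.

Column moisture flux per unit crosswind length is F = V × PW.
Inflow: F_in = 9.24 × 17.3 = 159.852 mm·m/s
Outflow: F_out = 8.34 × 6.83 = 56.9622 mm·m/s
Steady-state rate R = (F_in − F_out)/L = (159.852 − 56.9622) / 302000 m = 3.407e-04 mm/s.
R = 3.407e-04 × 3600 × 24 = 29.4 mm/day.

R ≈ 29.4 mm/day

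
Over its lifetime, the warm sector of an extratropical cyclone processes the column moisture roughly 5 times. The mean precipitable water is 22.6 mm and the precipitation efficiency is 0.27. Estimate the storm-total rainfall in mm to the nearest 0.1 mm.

Each cycle deposits ε × PW = 0.27 × 22.6 = 6.102 mm.
Over 5 cycles: 5 × 6.102 = 30.5 mm.

rainfall ≈ 30.5 mm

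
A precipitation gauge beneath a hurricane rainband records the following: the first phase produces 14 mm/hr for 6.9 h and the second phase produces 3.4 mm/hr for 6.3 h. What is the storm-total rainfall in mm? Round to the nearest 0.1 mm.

total ≈ 118.0 mm

Total = Σ Rᵢ Δtᵢ = 14 × 6.9 + 3.4 × 6.3
      = 96.6 + 21.42 = 118.0 mm.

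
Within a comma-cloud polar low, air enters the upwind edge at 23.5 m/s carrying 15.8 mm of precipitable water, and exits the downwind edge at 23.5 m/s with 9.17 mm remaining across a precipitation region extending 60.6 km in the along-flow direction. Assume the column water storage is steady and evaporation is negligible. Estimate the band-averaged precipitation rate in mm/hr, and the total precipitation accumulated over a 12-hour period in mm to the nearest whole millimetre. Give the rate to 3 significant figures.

R ≈ 9.26 mm/hr; total ≈ 111 mm

Column moisture flux per unit crosswind length is F = V × PW.
Inflow: F_in = 23.5 × 15.8 = 371.3 mm·m/s
Outflow: F_out = 23.5 × 9.17 = 215.495 mm·m/s
Steady-state rate R = (F_in − F_out)/L = (371.3 − 215.495) / 60600 m = 2.571e-03 mm/s.
R = 2.571e-03 × 3600 = 9.26 mm/hr.
Over 12 h: total = 9.26 × 12 = 111.12 ≈ 111 mm.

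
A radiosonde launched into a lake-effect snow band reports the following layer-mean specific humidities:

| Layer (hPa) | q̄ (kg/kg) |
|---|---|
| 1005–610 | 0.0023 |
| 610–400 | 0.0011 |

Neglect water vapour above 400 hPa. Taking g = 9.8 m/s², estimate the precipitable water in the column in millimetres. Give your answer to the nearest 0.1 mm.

PW ≈ 11.6 mm

Precipitable water is the column-integrated vapour mass per unit area: PW = (1/g) Σ q̄ Δp, with q in kg/kg and Δp in Pa (1 kg/m² of water = 1 mm).
Layer 1005–610 hPa: Δp = 395 hPa = 39500 Pa, q̄ = 0.0023 kg/kg → 0.0023 × 39500 / 9.8 = 9.27 mm
Layer 610–400 hPa: Δp = 210 hPa = 21000 Pa, q̄ = 0.0011 kg/kg → 0.0011 × 21000 / 9.8 = 2.36 mm
PW = 9.27 + 2.36 = 11.63 ≈ 11.6 mm.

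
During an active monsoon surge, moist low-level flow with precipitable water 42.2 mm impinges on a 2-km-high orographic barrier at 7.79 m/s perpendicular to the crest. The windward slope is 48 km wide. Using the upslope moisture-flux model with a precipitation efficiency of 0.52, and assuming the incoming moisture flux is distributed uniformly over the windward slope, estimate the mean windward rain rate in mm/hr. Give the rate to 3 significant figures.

Incoming column moisture flux per unit ridge length: F = V × PW = 7.79 × 42.2 = 328.738 mm·m/s.
Spread over the 48 km slope with efficiency ε = 0.52: R = ε·F/W = 0.52 × 328.738 / 48000 m = 3.561e-03 mm/s.
R = 3.561e-03 × 3600 = 12.8 mm/hr.

R ≈ 12.8 mm/hr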